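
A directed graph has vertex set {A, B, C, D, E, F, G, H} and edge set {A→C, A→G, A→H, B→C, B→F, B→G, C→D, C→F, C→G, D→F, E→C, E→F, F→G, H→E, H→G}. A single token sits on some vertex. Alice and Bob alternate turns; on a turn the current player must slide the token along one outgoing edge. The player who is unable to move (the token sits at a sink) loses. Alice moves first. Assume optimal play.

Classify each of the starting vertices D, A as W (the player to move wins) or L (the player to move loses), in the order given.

D: L, A: W

Work bottom-up. With no move the player to move loses. Otherwise the position is W if at least one move leads to an L position for the opponent, and L if every move leads to a W.
Every edge goes from a vertex to one that appears earlier in the order G, F, D, C, E, B, H, A, so processing vertices in that order labels each vertex after all of its successors.
G: no outgoing edge → L
F: can move to G, which is L ⇒ W
D: the only move is to F(W), a W ⇒ L
C: can move to D, which is L ⇒ W
E: moves to C(W), F(W); every one is W ⇒ L
B: can move to G, which is L ⇒ W
H: can move to E, which is L ⇒ W
A: can move to G, which is L ⇒ W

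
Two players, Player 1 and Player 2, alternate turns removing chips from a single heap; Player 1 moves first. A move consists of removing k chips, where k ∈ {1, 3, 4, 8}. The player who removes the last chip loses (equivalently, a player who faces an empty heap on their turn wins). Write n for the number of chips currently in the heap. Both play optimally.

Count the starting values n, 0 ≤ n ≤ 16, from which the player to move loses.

Use the standard recursion: the mover wins at a terminal position; elsewhere, the mover wins exactly when some move hands the opponent an L position.
n=0: no move; the opponent has just taken the last chip and therefore loses → W
n=1: only reaches 0(W), which is W → L
n=2: reaches L-position 1 → W
n=3: only reaches 2(W), 0(W), all W → L
n=4: reaches L-position 3 → W
n=5: reaches L-position 1 → W
n=6: reaches L-position 3 → W
n=7: reaches L-position 3 → W
n=8: only reaches 7(W), 5(W), 4(W), 0(W), all W → L
n=9: reaches L-position 8 → W
n=10: only reaches 9(W), 7(W), 6(W), 2(W), all W → L
n=11: reaches L-position 10 → W
n=12: reaches L-position 8 → W
n=13: reaches L-position 10 → W
n=14: reaches L-position 10 → W
n=15: only reaches 14(W), 12(W), 11(W), 7(W), all W → L
n=16: reaches L-position 15 → W
L entries with 0 ≤ n ≤ 16: n = 1, 3, 8, 10, 15; that makes 5.

5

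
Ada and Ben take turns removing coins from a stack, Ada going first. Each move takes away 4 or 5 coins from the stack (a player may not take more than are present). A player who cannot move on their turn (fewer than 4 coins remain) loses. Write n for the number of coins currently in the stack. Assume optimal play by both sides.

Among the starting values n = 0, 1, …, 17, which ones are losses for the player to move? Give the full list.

Use the standard recursion: the mover loses at a terminal position; elsewhere, the mover wins exactly when some move hands the opponent an L position.
n=0: no move → L
n=1: no move → L
n=2: no move → L
n=3: no move → L
n=4: reaches L-position 0 → W
n=5: reaches L-position 1 → W
n=6: reaches L-position 2 → W
n=7: reaches L-position 3 → W
n=8: reaches L-position 3 → W
n=9: only reaches 5(W), 4(W), all W → L
n=10: only reaches 6(W), 5(W), all W → L
n=11: only reaches 7(W), 6(W), all W → L
n=12: only reaches 8(W), 7(W), all W → L
n=13: reaches L-position 9 → W
n=14: reaches L-position 10 → W
n=15: reaches L-position 11 → W
n=16: reaches L-position 12 → W
n=17: reaches L-position 12 → W
The losing starting values of n are exactly the entries labelled L in this table (8 of them).

0, 1, 2, 3, 9, 10, 11, 12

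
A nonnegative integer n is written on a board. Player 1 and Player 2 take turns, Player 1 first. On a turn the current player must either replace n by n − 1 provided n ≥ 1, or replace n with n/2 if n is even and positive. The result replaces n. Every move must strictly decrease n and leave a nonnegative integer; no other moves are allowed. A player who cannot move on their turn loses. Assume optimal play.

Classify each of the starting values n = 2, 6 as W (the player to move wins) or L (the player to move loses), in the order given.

Positions with no move are L. A position that does have a move is losing for the player to move precisely when every available move leads to a winning position for the opponent. Fill in the labels:
n=0: no move → L
n=1: →0(L), so W
n=2: →1(W) only, which is W, so L
n=3: →2(L), so W
n=4: →2(L), so W
n=5: →4(W) only, which is W, so L
n=6: →5(L), so W

2: L, 6: W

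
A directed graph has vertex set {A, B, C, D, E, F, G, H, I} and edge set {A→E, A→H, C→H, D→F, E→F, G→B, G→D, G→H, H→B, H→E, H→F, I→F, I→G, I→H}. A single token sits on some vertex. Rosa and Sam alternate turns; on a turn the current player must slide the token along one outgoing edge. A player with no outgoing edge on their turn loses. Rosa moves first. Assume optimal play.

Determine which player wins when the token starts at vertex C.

Sam wins.

Build the W/L table. Terminal = L. A non-terminal position is W if it has a move to some L; otherwise it is L.
Every edge goes from a vertex to one that appears earlier in the order F, B, E, D, H, G, A, C, I, so processing vertices in that order labels each vertex after all of its successors.
F: no outgoing edge → L
B: no outgoing edge → L
E: →F(L), so W
D: →F(L), so W
H: →B(L), so W
G: →B(L), so W
A: →H(W), E(W) — all W, so L
C: →H(W) only, which is W, so L
I: →F(L), so W
The starting position C is L: whatever Rosa does, the opponent receives a W position.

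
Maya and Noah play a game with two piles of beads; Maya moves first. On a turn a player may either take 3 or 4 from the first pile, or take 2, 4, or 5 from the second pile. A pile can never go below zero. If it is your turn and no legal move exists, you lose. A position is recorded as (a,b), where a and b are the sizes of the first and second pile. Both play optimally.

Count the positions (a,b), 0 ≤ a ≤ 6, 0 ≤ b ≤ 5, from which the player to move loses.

Label each position W (a win for the player to move) or L (a loss). A position with no legal move is L; any other position is W exactly when some move reaches an L, and L when every move reaches a W.
Every move lowers a or b (never raises either), so fill the grid row by row in increasing a, and left to right within a row: each cell's successors are then already labelled.
      b=0  b=1  b=2  b=3  b=4  b=5
a=0:    L    L    W    W    W    W
a=1:    L    L    W    W    W    W
a=2:    L    L    W    W    W    W
a=3:    W    W    L    L    W    W
a=4:    W    W    L    L    W    W
a=5:    W    W    L    L    W    W
a=6:    W    W    W    W    L    L
Cells with no legal move (terminal, hence L): (0,0), (0,1), (1,0), (1,1), (2,0), (2,1).
The remaining L cells, each justified by listing all of its moves:
(3,2): moves to (0,2)(W), (3,0)(W); every one is W ⇒ L
(3,3): moves to (0,3)(W), (3,1)(W); every one is W ⇒ L
(4,2): moves to (1,2)(W), (0,2)(W), (4,0)(W); every one is W ⇒ L
(4,3): moves to (1,3)(W), (0,3)(W), (4,1)(W); every one is W ⇒ L
(5,2): moves to (2,2)(W), (1,2)(W), (5,0)(W); every one is W ⇒ L
(5,3): moves to (2,3)(W), (1,3)(W), (5,1)(W); every one is W ⇒ L
(6,4): moves to (3,4)(W), (2,4)(W), (6,2)(W), (6,0)(W); every one is W ⇒ L
(6,5): moves to (3,5)(W), (2,5)(W), (6,3)(W), (6,1)(W), (6,0)(W); every one is W ⇒ L
Every other cell has at least one move into one of the L cells above, so it is W.
L cells per row: a=0: 2, a=1: 2, a=2: 2, a=3: 2, a=4: 2, a=5: 2, a=6: 2; total 14.

14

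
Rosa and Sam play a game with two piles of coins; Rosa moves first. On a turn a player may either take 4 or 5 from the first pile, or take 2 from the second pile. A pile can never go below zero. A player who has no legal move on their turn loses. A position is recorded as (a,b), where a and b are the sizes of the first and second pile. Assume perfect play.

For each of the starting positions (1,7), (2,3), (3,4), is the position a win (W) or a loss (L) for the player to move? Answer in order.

Work bottom-up. With no move the player to move loses. Otherwise the position is W if at least one move leads to an L position for the opponent, and L if every move leads to a W.
No move ever increases a pile, so every position that can arise here has a ≤ 3 and b ≤ 7; it is enough to label the cells with 0 ≤ a ≤ 3 and 0 ≤ b ≤ 7.
Every move lowers a or b (never raises either), so fill the grid row by row in increasing a, and left to right within a row: each cell's successors are then already labelled.
      b=0  b=1  b=2  b=3  b=4  b=5  b=6  b=7
a=0:    L    L    W    W    L    L    W    W
a=1:    L    L    W    W    L    L    W    W
a=2:    L    L    W    W    L    L    W    W
a=3:    L    L    W    W    L    L    W    W
Cells with no legal move (terminal, hence L): (0,0), (0,1), (1,0), (1,1), (2,0), (2,1), (3,0), (3,1).
The remaining L cells, each justified by listing all of its moves:
(0,4): →(0,2)(W) only, which is W, so L
(0,5): →(0,3)(W) only, which is W, so L
(1,4): →(1,2)(W) only, which is W, so L
(1,5): →(1,3)(W) only, which is W, so L
(2,4): →(2,2)(W) only, which is W, so L
(2,5): →(2,3)(W) only, which is W, so L
(3,4): →(3,2)(W) only, which is W, so L
(3,5): →(3,3)(W) only, which is W, so L
Every other cell has at least one move into one of the L cells above, so it is W.
(1,7): the move to (1,5) reaches an L cell, so W
(2,3): the move to (2,1) reaches an L cell, so W
(3,4): one of the L cells justified above, so L

(1,7): W, (2,3): W, (3,4): L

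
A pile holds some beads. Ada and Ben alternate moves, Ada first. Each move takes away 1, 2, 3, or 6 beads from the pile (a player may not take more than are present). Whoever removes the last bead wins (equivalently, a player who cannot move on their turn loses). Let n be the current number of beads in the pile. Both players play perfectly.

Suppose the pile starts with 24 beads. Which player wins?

Positions with no move are L. A position that does have a move is losing for the player to move precisely when every available move leads to a winning position for the opponent. Fill in the labels:
n=0: no move → L
n=1: reaches L-position 0 → W
n=2: reaches L-position 0 → W
n=3: reaches L-position 0 → W
n=4: only reaches 3(W), 2(W), 1(W), all W → L
n=5: reaches L-position 4 → W
n=6: reaches L-position 4 → W
n=7: reaches L-position 4 → W
n=8: only reaches 7(W), 6(W), 5(W), 2(W), all W → L
n=9: reaches L-position 8 → W
n=10: reaches L-position 8 → W
n=11: reaches L-position 8 → W
n=12: only reaches 11(W), 10(W), 9(W), 6(W), all W → L
n=13: reaches L-position 12 → W
n=14: reaches L-position 12 → W
n=15: reaches L-position 12 → W
n=16: only reaches 15(W), 14(W), 13(W), 10(W), all W → L
n=17: reaches L-position 16 → W
n=18: reaches L-position 16 → W
n=19: reaches L-position 16 → W
n=20: only reaches 19(W), 18(W), 17(W), 14(W), all W → L
n=21: reaches L-position 20 → W
n=22: reaches L-position 20 → W
n=23: reaches L-position 20 → W
n=24: only reaches 23(W), 22(W), 21(W), 18(W), all W → L
Every move from 24 reaches a W position, so the mover loses.

Ben wins.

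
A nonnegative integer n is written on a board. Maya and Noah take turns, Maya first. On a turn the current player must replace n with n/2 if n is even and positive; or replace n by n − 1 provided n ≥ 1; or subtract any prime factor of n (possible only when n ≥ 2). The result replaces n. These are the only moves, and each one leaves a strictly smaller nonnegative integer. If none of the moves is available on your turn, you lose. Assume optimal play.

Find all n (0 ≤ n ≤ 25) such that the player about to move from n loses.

Use the standard recursion: the mover loses at a terminal position; elsewhere, the mover wins exactly when some move hands the opponent an L position.
n=0: no move → L
n=1: reaches L-position 0 → W
n=2: reaches L-position 0 → W
n=3: reaches L-position 0 → W
n=4: only reaches 2(W), 3(W), all W → L
n=5: reaches L-position 0 → W
n=6: reaches L-position 4 → W
n=7: reaches L-position 0 → W
n=8: reaches L-position 4 → W
n=9: only reaches 6(W), 8(W), all W → L
n=10: reaches L-position 9 → W
n=11: reaches L-position 0 → W
n=12: reaches L-position 9 → W
n=13: reaches L-position 0 → W
n=14: only reaches 7(W), 12(W), 13(W), all W → L
n=15: reaches L-position 14 → W
n=16: reaches L-position 14 → W
n=17: reaches L-position 0 → W
n=18: reaches L-position 9 → W
n=19: reaches L-position 0 → W
n=20: only reaches 10(W), 15(W), 18(W), 19(W), all W → L
n=21: reaches L-position 14 → W
n=22: reaches L-position 20 → W
n=23: reaches L-position 0 → W
n=24: only reaches 12(W), 21(W), 22(W), 23(W), all W → L
n=25: reaches L-position 20 → W
The losing starting values of n are exactly the entries labelled L in this table (6 of them).

0, 4, 9, 14, 20, 24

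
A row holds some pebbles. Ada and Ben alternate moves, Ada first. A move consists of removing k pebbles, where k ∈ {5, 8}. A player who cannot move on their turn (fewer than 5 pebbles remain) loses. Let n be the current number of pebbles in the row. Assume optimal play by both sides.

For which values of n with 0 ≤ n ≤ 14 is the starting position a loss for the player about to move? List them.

0, 1, 2, 3, 4, 13, 14

Build the W/L table. Terminal = L. A non-terminal position is W if it has a move to some L; otherwise it is L.
n=0: no move → L
n=1: no move → L
n=2: no move → L
n=3: no move → L
n=4: no move → L
n=5: W (go to 0, an L position)
n=6: W (go to 1, an L position)
n=7: W (go to 2, an L position)
n=8: W (go to 3, an L position)
n=9: W (go to 4, an L position)
n=10: W (go to 2, an L position)
n=11: W (go to 3, an L position)
n=12: W (go to 4, an L position)
n=13: L (options 8(W), 5(W) are all W)
n=14: L (options 9(W), 6(W) are all W)
Reading off the rows marked L gives the requested list; there are 7 such values of n.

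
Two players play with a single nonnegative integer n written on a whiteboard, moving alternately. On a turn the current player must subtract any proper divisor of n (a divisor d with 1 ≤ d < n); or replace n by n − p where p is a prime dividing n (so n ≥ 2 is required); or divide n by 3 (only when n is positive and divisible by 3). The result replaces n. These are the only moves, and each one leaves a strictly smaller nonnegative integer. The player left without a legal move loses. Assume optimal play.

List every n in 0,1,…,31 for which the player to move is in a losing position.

Build the W/L table. Terminal = L. A non-terminal position is W if it has a move to some L; otherwise it is L.
n=0: no move → L
n=1: no move → L
n=2: →0(L), so W
n=3: →0(L), so W
n=4: →2(W), 3(W) — all W, so L
n=5: →0(L), so W
n=6: →4(L), so W
n=7: →0(L), so W
n=8: →4(L), so W
n=9: →3(W), 6(W), 8(W) — all W, so L
n=10: →9(L), so W
n=11: →0(L), so W
n=12: →4(L), so W
n=13: →0(L), so W
n=14: →7(W), 12(W), 13(W) — all W, so L
n=15: →14(L), so W
n=16: →14(L), so W
n=17: →0(L), so W
n=18: →9(L), so W
n=19: →0(L), so W
n=20: →10(W), 15(W), 16(W), 18(W), 19(W) — all W, so L
n=21: →14(L), so W
n=22: →20(L), so W
n=23: →0(L), so W
n=24: →20(L), so W
n=25: →20(L), so W
n=26: →13(W), 24(W), 25(W) — all W, so L
n=27: →9(L), so W
n=28: →14(L), so W
n=29: →0(L), so W
n=30: →20(L), so W
n=31: →0(L), so W
The losing starting values of n are exactly the entries labelled L in this table (7 of them).

0, 1, 4, 9, 14, 20, 26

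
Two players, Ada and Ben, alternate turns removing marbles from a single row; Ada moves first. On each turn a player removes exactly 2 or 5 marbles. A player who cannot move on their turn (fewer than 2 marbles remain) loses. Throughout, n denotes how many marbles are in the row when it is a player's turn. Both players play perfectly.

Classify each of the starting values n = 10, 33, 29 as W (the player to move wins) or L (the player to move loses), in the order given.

Compute win/loss labels from the base case upward. A position with no move is L. Any other position is W if it can reach an L in one move, else L.
n=0: no move → L
n=1: no move → L
n=2: W (go to 0, an L position)
n=3: W (go to 1, an L position)
n=4: L (sole option 2(W) is W)
n=5: W (go to 0, an L position)
n=6: W (go to 4, an L position)
n=7: L (options 5(W), 2(W) are all W)
n=8: L (options 6(W), 3(W) are all W)
n=9: W (go to 7, an L position)
n=10: W (go to 8, an L position)
n=11: L (options 9(W), 6(W) are all W)
n=12: W (go to 7, an L position)
n=13: W (go to 11, an L position)
n=14: L (options 12(W), 9(W) are all W)
n=15: L (options 13(W), 10(W) are all W)
n=16: W (go to 14, an L position)
n=17: W (go to 15, an L position)
n=18: L (options 16(W), 13(W) are all W)
n=19: W (go to 14, an L position)
n=20: W (go to 18, an L position)
n=21: L (options 19(W), 16(W) are all W)
n=22: L (options 20(W), 17(W) are all W)
n=23: W (go to 21, an L position)
n=24: W (go to 22, an L position)
n=25: L (options 23(W), 20(W) are all W)
n=26: W (go to 21, an L position)
n=27: W (go to 25, an L position)
n=28: L (options 26(W), 23(W) are all W)
n=29: L (options 27(W), 24(W) are all W)
n=30: W (go to 28, an L position)
n=31: W (go to 29, an L position)
n=32: L (options 30(W), 27(W) are all W)
n=33: W (go to 28, an L position)

10: W, 33: W, 29: L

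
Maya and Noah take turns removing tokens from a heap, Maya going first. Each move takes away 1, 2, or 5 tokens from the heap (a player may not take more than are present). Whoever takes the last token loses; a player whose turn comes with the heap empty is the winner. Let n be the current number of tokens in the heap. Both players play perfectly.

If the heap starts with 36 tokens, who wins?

Build the W/L table. Terminal = W. A non-terminal position is W if it has a move to some L; otherwise it is L.
n=0: no move; the opponent has just taken the last token and therefore loses → W
n=1: only reaches 0(W), which is W → L
n=2: reaches L-position 1 → W
n=3: reaches L-position 1 → W
n=4: only reaches 3(W), 2(W), all W → L
n=5: reaches L-position 4 → W
n=6: reaches L-position 4 → W
n=7: only reaches 6(W), 5(W), 2(W), all W → L
n=8: reaches L-position 7 → W
n=9: reaches L-position 7 → W
n=10: only reaches 9(W), 8(W), 5(W), all W → L
n=11: reaches L-position 10 → W
n=12: reaches L-position 10 → W
n=13: only reaches 12(W), 11(W), 8(W), all W → L
n=14: reaches L-position 13 → W
n=15: reaches L-position 13 → W
n=16: only reaches 15(W), 14(W), 11(W), all W → L
n=17: reaches L-position 16 → W
n=18: reaches L-position 16 → W
n=19: only reaches 18(W), 17(W), 14(W), all W → L
n=20: reaches L-position 19 → W
n=21: reaches L-position 19 → W
n=22: only reaches 21(W), 20(W), 17(W), all W → L
n=23: reaches L-position 22 → W
n=24: reaches L-position 22 → W
n=25: only reaches 24(W), 23(W), 20(W), all W → L
n=26: reaches L-position 25 → W
n=27: reaches L-position 25 → W
n=28: only reaches 27(W), 26(W), 23(W), all W → L
n=29: reaches L-position 28 → W
n=30: reaches L-position 28 → W
n=31: only reaches 30(W), 29(W), 26(W), all W → L
n=32: reaches L-position 31 → W
n=33: reaches L-position 31 → W
n=34: only reaches 33(W), 32(W), 29(W), all W → L
n=35: reaches L-position 34 → W
n=36: reaches L-position 34 → W
The starting position 36 is W: Maya should remove 2, leaving 34, handing over an L position.

Maya wins.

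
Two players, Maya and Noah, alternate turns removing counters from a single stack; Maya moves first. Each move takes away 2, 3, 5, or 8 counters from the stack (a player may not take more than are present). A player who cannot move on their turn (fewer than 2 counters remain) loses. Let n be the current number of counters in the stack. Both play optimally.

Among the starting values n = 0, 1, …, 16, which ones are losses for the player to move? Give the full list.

0, 1, 7, 11

Compute win/loss labels from the base case upward. A position with no move is L. Any other position is W if it can reach an L in one move, else L.
n=0: no move → L
n=1: no move → L
n=2: W (go to 0, an L position)
n=3: W (go to 1, an L position)
n=4: W (go to 1, an L position)
n=5: W (go to 0, an L position)
n=6: W (go to 1, an L position)
n=7: L (options 5(W), 4(W), 2(W) are all W)
n=8: W (go to 0, an L position)
n=9: W (go to 7, an L position)
n=10: W (go to 7, an L position)
n=11: L (options 9(W), 8(W), 6(W), 3(W) are all W)
n=12: W (go to 7, an L position)
n=13: W (go to 11, an L position)
n=14: W (go to 11, an L position)
n=15: W (go to 7, an L position)
n=16: W (go to 11, an L position)
The losing starting values of n are exactly the entries labelled L in this table (4 of them).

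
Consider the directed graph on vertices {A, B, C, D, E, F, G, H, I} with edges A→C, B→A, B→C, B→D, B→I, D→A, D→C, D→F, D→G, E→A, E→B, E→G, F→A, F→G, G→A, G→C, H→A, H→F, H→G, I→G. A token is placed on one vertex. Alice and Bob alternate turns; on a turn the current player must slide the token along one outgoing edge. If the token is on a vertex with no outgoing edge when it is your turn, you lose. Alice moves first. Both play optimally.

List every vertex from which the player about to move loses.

C, E, F, I

Use the standard recursion: the mover loses at a terminal position; elsewhere, the mover wins exactly when some move hands the opponent an L position.
Every edge goes from a vertex to one that appears earlier in the order C, A, G, F, I, D, B, H, E, so processing vertices in that order labels each vertex after all of its successors.
C: no outgoing edge → L
A: →C(L), so W
G: →C(L), so W
F: →G(W), A(W) — all W, so L
I: →G(W) only, which is W, so L
D: →F(L), so W
B: →I(L), so W
H: →F(L), so W
E: →B(W), G(W), A(W) — all W, so L
The losing starting vertices are exactly the entries labelled L in this table (4 of them).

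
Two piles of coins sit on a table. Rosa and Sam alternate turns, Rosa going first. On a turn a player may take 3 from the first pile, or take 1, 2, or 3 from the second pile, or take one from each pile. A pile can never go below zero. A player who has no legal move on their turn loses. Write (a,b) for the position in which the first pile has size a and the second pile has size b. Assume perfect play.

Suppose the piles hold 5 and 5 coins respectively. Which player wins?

Sam wins.

Compute win/loss labels from the base case upward. A position with no move is L. Any other position is W if it can reach an L in one move, else L.
No move ever increases a pile, so every position that can arise here has a ≤ 5 and b ≤ 5; it is enough to label the cells with 0 ≤ a ≤ 5 and 0 ≤ b ≤ 5.
Every move lowers a or b (never raises either), so fill the grid row by row in increasing a, and left to right within a row: each cell's successors are then already labelled.
      b=0  b=1  b=2  b=3  b=4  b=5
a=0:    L    W    W    W    L    W
a=1:    L    W    W    W    L    W
a=2:    L    W    W    W    L    W
a=3:    W    W    L    W    W    W
a=4:    W    L    W    W    W    L
a=5:    W    L    W    W    W    L
Cells with no legal move (terminal, hence L): (0,0), (1,0), (2,0).
The remaining L cells, each justified by listing all of its moves:
(0,4): →(0,3)(W), (0,2)(W), (0,1)(W) — all W, so L
(1,4): →(1,3)(W), (1,2)(W), (1,1)(W), (0,3)(W) — all W, so L
(2,4): →(2,3)(W), (2,2)(W), (2,1)(W), (1,3)(W) — all W, so L
(3,2): →(0,2)(W), (3,1)(W), (3,0)(W), (2,1)(W) — all W, so L
(4,1): →(1,1)(W), (4,0)(W), (3,0)(W) — all W, so L
(4,5): →(1,5)(W), (4,4)(W), (4,3)(W), (4,2)(W), (3,4)(W) — all W, so L
(5,1): →(2,1)(W), (5,0)(W), (4,0)(W) — all W, so L
(5,5): →(2,5)(W), (5,4)(W), (5,3)(W), (5,2)(W), (4,4)(W) — all W, so L
Every other cell has at least one move into one of the L cells above, so it is W.
Every move from (5,5) reaches a W position, so the mover loses.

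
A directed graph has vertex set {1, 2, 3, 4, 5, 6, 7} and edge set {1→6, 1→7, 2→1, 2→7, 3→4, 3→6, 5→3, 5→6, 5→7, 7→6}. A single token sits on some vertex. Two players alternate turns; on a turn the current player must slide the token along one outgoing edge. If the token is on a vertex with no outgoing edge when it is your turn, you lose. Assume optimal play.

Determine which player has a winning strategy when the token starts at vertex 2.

Compute win/loss labels from the base case upward. A position with no move is L. Any other position is W if it can reach an L in one move, else L.
Every edge goes from a vertex to one that appears earlier in the order 6, 4, 7, 3, 1, 5, 2, so processing vertices in that order labels each vertex after all of its successors.
6: no outgoing edge → L
4: no outgoing edge → L
7: →6(L), so W
3: →4(L), so W
1: →6(L), so W
5: →6(L), so W
2: →1(W), 7(W) — all W, so L
The starting position 2 is L: whatever the player to move does, the opponent receives a W position.

The second player wins.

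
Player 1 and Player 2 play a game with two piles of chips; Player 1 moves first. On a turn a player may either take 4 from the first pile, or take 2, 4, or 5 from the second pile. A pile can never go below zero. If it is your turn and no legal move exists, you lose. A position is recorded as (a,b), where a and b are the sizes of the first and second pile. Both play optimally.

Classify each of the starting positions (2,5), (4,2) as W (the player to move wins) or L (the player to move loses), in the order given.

(2,5): W, (4,2): L

Use the standard recursion: the mover loses at a terminal position; elsewhere, the mover wins exactly when some move hands the opponent an L position.
No move ever increases a pile, so every position that can arise here has a ≤ 4 and b ≤ 5; it is enough to label the cells with 0 ≤ a ≤ 4 and 0 ≤ b ≤ 5.
Every move lowers a or b (never raises either), so fill the grid row by row in increasing a, and left to right within a row: each cell's successors are then already labelled.
      b=0  b=1  b=2  b=3  b=4  b=5
a=0:    L    L    W    W    W    W
a=1:    L    L    W    W    W    W
a=2:    L    L    W    W    W    W
a=3:    L    L    W    W    W    W
a=4:    W    W    L    L    W    W
Cells with no legal move (terminal, hence L): (0,0), (0,1), (1,0), (1,1), (2,0), (2,1), (3,0), (3,1).
The remaining L cells, each justified by listing all of its moves:
(4,2): →(0,2)(W), (4,0)(W) — all W, so L
(4,3): →(0,3)(W), (4,1)(W) — all W, so L
Every other cell has at least one move into one of the L cells above, so it is W.
(2,5): the move to (2,1) reaches an L cell, so W
(4,2): one of the L cells justified above, so L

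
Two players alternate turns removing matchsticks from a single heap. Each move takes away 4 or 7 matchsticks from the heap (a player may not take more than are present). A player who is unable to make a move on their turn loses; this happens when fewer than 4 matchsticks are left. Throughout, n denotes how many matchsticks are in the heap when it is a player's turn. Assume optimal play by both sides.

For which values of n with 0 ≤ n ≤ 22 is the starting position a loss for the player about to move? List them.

Work bottom-up. With no move the player to move loses. Otherwise the position is W if at least one move leads to an L position for the opponent, and L if every move leads to a W.
n=0: no move → L
n=1: no move → L
n=2: no move → L
n=3: no move → L
n=4: W (go to 0, an L position)
n=5: W (go to 1, an L position)
n=6: W (go to 2, an L position)
n=7: W (go to 3, an L position)
n=8: W (go to 1, an L position)
n=9: W (go to 2, an L position)
n=10: W (go to 3, an L position)
n=11: L (options 7(W), 4(W) are all W)
n=12: L (options 8(W), 5(W) are all W)
n=13: L (options 9(W), 6(W) are all W)
n=14: L (options 10(W), 7(W) are all W)
n=15: W (go to 11, an L position)
n=16: W (go to 12, an L position)
n=17: W (go to 13, an L position)
n=18: W (go to 14, an L position)
n=19: W (go to 12, an L position)
n=20: W (go to 13, an L position)
n=21: W (go to 14, an L position)
n=22: L (options 18(W), 15(W) are all W)
The losing starting values of n are exactly the entries labelled L in this table (9 of them).

0, 1, 2, 3, 11, 12, 13, 14, 22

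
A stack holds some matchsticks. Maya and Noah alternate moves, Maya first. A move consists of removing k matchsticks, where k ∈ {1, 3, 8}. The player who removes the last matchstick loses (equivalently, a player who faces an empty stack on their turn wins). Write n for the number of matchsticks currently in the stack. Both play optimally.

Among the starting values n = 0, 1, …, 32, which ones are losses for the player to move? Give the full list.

1, 3, 5, 7, 12, 14, 16, 18, 23, 25, 27, 29

Label each position W (a win for the player to move) or L (a loss). A position with no legal move is W; any other position is W exactly when some move reaches an L, and L when every move reaches a W.
n=0: no move; the opponent has just taken the last matchstick and therefore loses → W
n=1: →0(W) only, which is W, so L
n=2: →1(L), so W
n=3: →2(W), 0(W) — all W, so L
n=4: →3(L), so W
n=5: →4(W), 2(W) — all W, so L
n=6: →5(L), so W
n=7: →6(W), 4(W) — all W, so L
n=8: →7(L), so W
n=9: →1(L), so W
n=10: →7(L), so W
n=11: →3(L), so W
n=12: →11(W), 9(W), 4(W) — all W, so L
n=13: →12(L), so W
n=14: →13(W), 11(W), 6(W) — all W, so L
n=15: →14(L), so W
n=16: →15(W), 13(W), 8(W) — all W, so L
n=17: →16(L), so W
n=18: →17(W), 15(W), 10(W) — all W, so L
n=19: →18(L), so W
n=20: →12(L), so W
n=21: →18(L), so W
n=22: →14(L), so W
n=23: →22(W), 20(W), 15(W) — all W, so L
n=24: →23(L), so W
n=25: →24(W), 22(W), 17(W) — all W, so L
n=26: →25(L), so W
n=27: →26(W), 24(W), 19(W) — all W, so L
n=28: →27(L), so W
n=29: →28(W), 26(W), 21(W) — all W, so L
n=30: →29(L), so W
n=31: →23(L), so W
n=32: →29(L), so W
Reading off the rows marked L gives the requested list; there are 12 such values of n.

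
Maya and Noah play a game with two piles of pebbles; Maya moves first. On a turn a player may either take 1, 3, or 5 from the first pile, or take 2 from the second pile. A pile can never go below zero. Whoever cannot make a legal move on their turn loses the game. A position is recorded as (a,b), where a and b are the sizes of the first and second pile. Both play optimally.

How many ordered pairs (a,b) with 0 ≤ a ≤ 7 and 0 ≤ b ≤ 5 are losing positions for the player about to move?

24

Classify positions by backward induction: terminal positions (no move available) are L. From any other position, the mover wins iff some move reaches an L.
Every move lowers a or b (never raises either), so fill the grid row by row in increasing a, and left to right within a row: each cell's successors are then already labelled.
      b=0  b=1  b=2  b=3  b=4  b=5
a=0:    L    L    W    W    L    L
a=1:    W    W    L    L    W    W
a=2:    L    L    W    W    L    L
a=3:    W    W    L    L    W    W
a=4:    L    L    W    W    L    L
a=5:    W    W    L    L    W    W
a=6:    L    L    W    W    L    L
a=7:    W    W    L    L    W    W
Cells with no legal move (terminal, hence L): (0,0), (0,1).
The remaining L cells, each justified by listing all of its moves:
(0,4): the only move is to (0,2)(W), a W ⇒ L
(0,5): the only move is to (0,3)(W), a W ⇒ L
(1,2): moves to (0,2)(W), (1,0)(W); every one is W ⇒ L
(1,3): moves to (0,3)(W), (1,1)(W); every one is W ⇒ L
(2,0): the only move is to (1,0)(W), a W ⇒ L
(2,1): the only move is to (1,1)(W), a W ⇒ L
(2,4): moves to (1,4)(W), (2,2)(W); every one is W ⇒ L
(2,5): moves to (1,5)(W), (2,3)(W); every one is W ⇒ L
(3,2): moves to (2,2)(W), (0,2)(W), (3,0)(W); every one is W ⇒ L
(3,3): moves to (2,3)(W), (0,3)(W), (3,1)(W); every one is W ⇒ L
(4,0): moves to (3,0)(W), (1,0)(W); every one is W ⇒ L
(4,1): moves to (3,1)(W), (1,1)(W); every one is W ⇒ L
(4,4): moves to (3,4)(W), (1,4)(W), (4,2)(W); every one is W ⇒ L
(4,5): moves to (3,5)(W), (1,5)(W), (4,3)(W); every one is W ⇒ L
(5,2): moves to (4,2)(W), (2,2)(W), (0,2)(W), (5,0)(W); every one is W ⇒ L
(5,3): moves to (4,3)(W), (2,3)(W), (0,3)(W), (5,1)(W); every one is W ⇒ L
(6,0): moves to (5,0)(W), (3,0)(W), (1,0)(W); every one is W ⇒ L
(6,1): moves to (5,1)(W), (3,1)(W), (1,1)(W); every one is W ⇒ L
(6,4): moves to (5,4)(W), (3,4)(W), (1,4)(W), (6,2)(W); every one is W ⇒ L
(6,5): moves to (5,5)(W), (3,5)(W), (1,5)(W), (6,3)(W); every one is W ⇒ L
(7,2): moves to (6,2)(W), (4,2)(W), (2,2)(W), (7,0)(W); every one is W ⇒ L
(7,3): moves to (6,3)(W), (4,3)(W), (2,3)(W), (7,1)(W); every one is W ⇒ L
Every other cell has at least one move into one of the L cells above, so it is W.
L cells per row: a=0: 4, a=1: 2, a=2: 4, a=3: 2, a=4: 4, a=5: 2, a=6: 4, a=7: 2; total 24.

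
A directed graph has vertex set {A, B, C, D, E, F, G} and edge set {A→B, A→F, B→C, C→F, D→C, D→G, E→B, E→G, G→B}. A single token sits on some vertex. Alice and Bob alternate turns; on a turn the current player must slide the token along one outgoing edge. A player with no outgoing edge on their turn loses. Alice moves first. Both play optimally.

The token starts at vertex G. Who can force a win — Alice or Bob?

Classify positions by backward induction: terminal positions (no move available) are L. From any other position, the mover wins iff some move reaches an L.
Every edge goes from a vertex to one that appears earlier in the order F, C, B, G, A, E, D, so processing vertices in that order labels each vertex after all of its successors.
F: no outgoing edge → L
C: W (go to F, an L position)
B: L (sole option C(W) is W)
G: W (go to B, an L position)
A: W (go to B, an L position)
E: W (go to B, an L position)
D: L (options G(W), C(W) are all W)
The starting position G is W: Alice should move to B, handing over an L position.

Alice wins.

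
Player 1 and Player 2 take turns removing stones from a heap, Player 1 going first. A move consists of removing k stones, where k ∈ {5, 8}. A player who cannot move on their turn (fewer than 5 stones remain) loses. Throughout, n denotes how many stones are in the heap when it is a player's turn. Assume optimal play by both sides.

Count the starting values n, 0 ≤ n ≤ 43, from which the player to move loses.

Work bottom-up. With no move the player to move loses. Otherwise the position is W if at least one move leads to an L position for the opponent, and L if every move leads to a W.
n=0: no move → L
n=1: no move → L
n=2: no move → L
n=3: no move → L
n=4: no move → L
n=5: can move to 0, which is L ⇒ W
n=6: can move to 1, which is L ⇒ W
n=7: can move to 2, which is L ⇒ W
n=8: can move to 3, which is L ⇒ W
n=9: can move to 4, which is L ⇒ W
n=10: can move to 2, which is L ⇒ W
n=11: can move to 3, which is L ⇒ W
n=12: can move to 4, which is L ⇒ W
n=13: moves to 8(W), 5(W); every one is W ⇒ L
n=14: moves to 9(W), 6(W); every one is W ⇒ L
n=15: moves to 10(W), 7(W); every one is W ⇒ L
n=16: moves to 11(W), 8(W); every one is W ⇒ L
n=17: moves to 12(W), 9(W); every one is W ⇒ L
n=18: can move to 13, which is L ⇒ W
n=19: can move to 14, which is L ⇒ W
n=20: can move to 15, which is L ⇒ W
n=21: can move to 16, which is L ⇒ W
n=22: can move to 17, which is L ⇒ W
n=23: can move to 15, which is L ⇒ W
n=24: can move to 16, which is L ⇒ W
n=25: can move to 17, which is L ⇒ W
n=26: moves to 21(W), 18(W); every one is W ⇒ L
n=27: moves to 22(W), 19(W); every one is W ⇒ L
n=28: moves to 23(W), 20(W); every one is W ⇒ L
n=29: moves to 24(W), 21(W); every one is W ⇒ L
n=30: moves to 25(W), 22(W); every one is W ⇒ L
n=31: can move to 26, which is L ⇒ W
n=32: can move to 27, which is L ⇒ W
n=33: can move to 28, which is L ⇒ W
n=34: can move to 29, which is L ⇒ W
n=35: can move to 30, which is L ⇒ W
n=36: can move to 28, which is L ⇒ W
n=37: can move to 29, which is L ⇒ W
n=38: can move to 30, which is L ⇒ W
n=39: moves to 34(W), 31(W); every one is W ⇒ L
n=40: moves to 35(W), 32(W); every one is W ⇒ L
n=41: moves to 36(W), 33(W); every one is W ⇒ L
n=42: moves to 37(W), 34(W); every one is W ⇒ L
n=43: moves to 38(W), 35(W); every one is W ⇒ L
L entries with 0 ≤ n ≤ 43: n = 0, 1, 2, 3, 4, 13, 14, 15, 16, 17, 26, 27, 28, 29, 30, 39, 40, 41, 42, 43; that makes 20.

20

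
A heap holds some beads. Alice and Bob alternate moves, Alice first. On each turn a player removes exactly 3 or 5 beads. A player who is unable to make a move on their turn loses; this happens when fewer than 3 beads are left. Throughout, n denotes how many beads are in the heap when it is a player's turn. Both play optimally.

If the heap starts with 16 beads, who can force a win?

Build the W/L table. Terminal = L. A non-terminal position is W if it has a move to some L; otherwise it is L.
n=0: no move → L
n=1: no move → L
n=2: no move → L
n=3: W (go to 0, an L position)
n=4: W (go to 1, an L position)
n=5: W (go to 2, an L position)
n=6: W (go to 1, an L position)
n=7: W (go to 2, an L position)
n=8: L (options 5(W), 3(W) are all W)
n=9: L (options 6(W), 4(W) are all W)
n=10: L (options 7(W), 5(W) are all W)
n=11: W (go to 8, an L position)
n=12: W (go to 9, an L position)
n=13: W (go to 10, an L position)
n=14: W (go to 9, an L position)
n=15: W (go to 10, an L position)
n=16: L (options 13(W), 11(W) are all W)
The starting position 16 is L: whatever Alice does, the opponent receives a W position.

Bob wins.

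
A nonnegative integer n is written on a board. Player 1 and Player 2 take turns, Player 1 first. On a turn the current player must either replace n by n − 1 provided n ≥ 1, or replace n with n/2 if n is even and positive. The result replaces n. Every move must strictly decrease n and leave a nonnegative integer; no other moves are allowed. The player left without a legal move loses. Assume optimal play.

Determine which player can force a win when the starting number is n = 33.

Use the standard recursion: the mover loses at a terminal position; elsewhere, the mover wins exactly when some move hands the opponent an L position.
n=0: no move → L
n=1: reaches L-position 0 → W
n=2: only reaches 1(W), which is W → L
n=3: reaches L-position 2 → W
n=4: reaches L-position 2 → W
n=5: only reaches 4(W), which is W → L
n=6: reaches L-position 5 → W
n=7: only reaches 6(W), which is W → L
n=8: reaches L-position 7 → W
n=9: only reaches 8(W), which is W → L
n=10: reaches L-position 5 → W
n=11: only reaches 10(W), which is W → L
n=12: reaches L-position 11 → W
n=13: only reaches 12(W), which is W → L
n=14: reaches L-position 7 → W
n=15: only reaches 14(W), which is W → L
n=16: reaches L-position 15 → W
n=17: only reaches 16(W), which is W → L
n=18: reaches L-position 9 → W
n=19: only reaches 18(W), which is W → L
n=20: reaches L-position 19 → W
n=21: only reaches 20(W), which is W → L
n=22: reaches L-position 11 → W
n=23: only reaches 22(W), which is W → L
n=24: reaches L-position 23 → W
n=25: only reaches 24(W), which is W → L
n=26: reaches L-position 13 → W
n=27: only reaches 26(W), which is W → L
n=28: reaches L-position 27 → W
n=29: only reaches 28(W), which is W → L
n=30: reaches L-position 15 → W
n=31: only reaches 30(W), which is W → L
n=32: reaches L-position 31 → W
n=33: only reaches 32(W), which is W → L
The starting position 33 is L: whatever Player 1 does, the opponent receives a W position.

Player 2 wins.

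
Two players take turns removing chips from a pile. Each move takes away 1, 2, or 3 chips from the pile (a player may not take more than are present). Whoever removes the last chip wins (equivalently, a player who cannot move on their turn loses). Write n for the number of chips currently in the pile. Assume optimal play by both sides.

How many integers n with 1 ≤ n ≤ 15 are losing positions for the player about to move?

3

Positions with no move are L. A position that does have a move is losing for the player to move precisely when every available move leads to a winning position for the opponent. Fill in the labels:
n=0: no move → L
n=1: →0(L), so W
n=2: →0(L), so W
n=3: →0(L), so W
n=4: →3(W), 2(W), 1(W) — all W, so L
n=5: →4(L), so W
n=6: →4(L), so W
n=7: →4(L), so W
n=8: →7(W), 6(W), 5(W) — all W, so L
n=9: →8(L), so W
n=10: →8(L), so W
n=11: →8(L), so W
n=12: →11(W), 10(W), 9(W) — all W, so L
n=13: →12(L), so W
n=14: →12(L), so W
n=15: →12(L), so W
L entries with 1 ≤ n ≤ 15 (n=0 is outside the asked range and is not counted): n = 4, 8, 12; that makes 3.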